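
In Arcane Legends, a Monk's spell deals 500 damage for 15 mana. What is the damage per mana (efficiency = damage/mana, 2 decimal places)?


Efficiency = damage / mana
= 500 / 15
= 33.33

33.33 dmg/mana


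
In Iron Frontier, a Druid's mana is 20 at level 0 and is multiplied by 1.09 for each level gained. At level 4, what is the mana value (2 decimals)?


value = base * growth^level
= 20 * 1.09^4
= 20 * 1.411582
= 28.23

28.23 mana


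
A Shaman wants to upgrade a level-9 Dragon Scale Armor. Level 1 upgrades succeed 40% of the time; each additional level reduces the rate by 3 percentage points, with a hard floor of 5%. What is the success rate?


raw_rate = 40 - 3 * (9 - 1)
= 40 - 3 * 8
= 40 - 24
= 16
Apply floor: max(16, 5) = 16%

16%


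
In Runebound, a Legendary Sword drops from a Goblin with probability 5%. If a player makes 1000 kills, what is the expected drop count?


Expected drops = kills * (drop_rate / 100)
= 1000 * (5 / 100)
= 1000 * 0.05
= 50.0

50.0 drops


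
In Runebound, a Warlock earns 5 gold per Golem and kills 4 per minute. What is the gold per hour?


Gold per minute = 5 * 4 = 20
Gold per hour = 20 * 60 = 1200

1200 gold/hour


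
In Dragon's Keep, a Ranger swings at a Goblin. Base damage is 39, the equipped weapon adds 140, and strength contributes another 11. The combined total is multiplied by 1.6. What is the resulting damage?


Sum base + weapon + str = 39 + 140 + 11 = 190
Multiply by 1.6:
190 * 1.6 = 304.0

304.0 damage


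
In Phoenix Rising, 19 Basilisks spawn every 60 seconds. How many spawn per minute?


Spawns per minute = count * (60 / interval)
= 19 * (60 / 60)
= 19 * 1.0
= 19.0

19.0 per minute


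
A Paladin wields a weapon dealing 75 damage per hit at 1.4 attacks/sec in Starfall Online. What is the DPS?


DPS = damage * attack_speed
= 75 * 1.4
= 105.0

105.0 DPS


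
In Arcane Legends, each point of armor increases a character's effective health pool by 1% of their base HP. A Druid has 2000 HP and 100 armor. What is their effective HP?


EHP = 2000 * (1 + 100/100)
= 2000 * (1 + 1.0)
= 2000 * 2.0
= 4000.0

4000.0 EHP


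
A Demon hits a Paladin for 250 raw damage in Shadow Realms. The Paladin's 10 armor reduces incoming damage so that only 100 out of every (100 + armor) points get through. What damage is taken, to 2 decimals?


actual = 250 * 100 / (100 + 10)
= 250 * 100 / 110
= 25000 / 110
= 227.27

227.27 damage


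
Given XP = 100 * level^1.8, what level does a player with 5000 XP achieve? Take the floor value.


XP = 100 * level^1.8, so level = (XP / 100)^(1/1.8)
= (5000 / 100)^(1/1.8)
= 50.0^0.5556
= 8.7876
Floor: level = 8

level 8


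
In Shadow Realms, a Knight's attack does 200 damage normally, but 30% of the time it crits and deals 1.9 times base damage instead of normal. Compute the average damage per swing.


E[dmg] = base * (1 + crit_chance * (crit_mult - 1))
cc as decimal = 30/100 = 0.3
cm - 1 = 1.9 - 1 = 0.9
Bonus factor = 0.3 * 0.9 = 0.27
Total multiplier = 1 + 0.27 = 1.27
Expected damage = 200 * 1.27 = 254.00

254.00 damage


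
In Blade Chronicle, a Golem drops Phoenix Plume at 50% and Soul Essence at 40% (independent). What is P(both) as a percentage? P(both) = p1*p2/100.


For independent events, P(both) = P(A) * P(B)
= 50% * 40%
= 2000 / 100 %
= 20.0%

20.0%


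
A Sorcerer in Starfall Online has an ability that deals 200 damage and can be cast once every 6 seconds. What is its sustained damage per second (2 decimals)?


DPS = damage / cooldown
= 200 / 6
= 33.33

33.33 DPS


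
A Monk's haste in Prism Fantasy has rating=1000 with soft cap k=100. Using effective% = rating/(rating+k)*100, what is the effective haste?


effective% = rating / (rating + k) * 100
= 1000 / (1000 + 100) * 100
= 1000 / 1100 * 100
= 0.909091 * 100
= 90.91%

90.91%


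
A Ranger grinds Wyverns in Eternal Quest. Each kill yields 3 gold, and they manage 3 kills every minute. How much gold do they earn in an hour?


Gold per minute = 3 * 3 = 9
Gold per hour = 9 * 60 = 540

540 gold/hour


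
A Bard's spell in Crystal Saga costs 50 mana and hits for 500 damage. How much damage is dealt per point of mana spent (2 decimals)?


Efficiency = damage / mana
= 500 / 50
= 10.00

10.00 dmg/mana


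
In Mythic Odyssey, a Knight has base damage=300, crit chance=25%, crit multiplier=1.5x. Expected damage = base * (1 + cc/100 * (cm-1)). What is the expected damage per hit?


E[dmg] = base * (1 + crit_chance * (crit_mult - 1))
cc as decimal = 25/100 = 0.25
cm - 1 = 1.5 - 1 = 0.5
Bonus factor = 0.25 * 0.5 = 0.125
Total multiplier = 1 + 0.125 = 1.125
Expected damage = 300 * 1.125 = 337.50

337.50 damage


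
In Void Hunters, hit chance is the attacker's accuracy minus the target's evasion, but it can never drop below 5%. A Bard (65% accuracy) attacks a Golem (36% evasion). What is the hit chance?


accuracy - evasion = 65 - 36 = 29
Apply floor: max(29, 5) = 29
Hit chance = 29%

29%


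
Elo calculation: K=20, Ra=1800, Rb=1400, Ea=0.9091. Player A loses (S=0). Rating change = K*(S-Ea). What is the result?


Elo update: delta = K * (S - Ea), where S = 0 (loses)
S - Ea = 0 - 0.9091 = -0.9091
Rating change = 20 * -0.9091
= -18.18

-18.18 rating points


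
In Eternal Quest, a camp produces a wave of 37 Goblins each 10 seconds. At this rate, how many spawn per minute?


Spawns per minute = count * (60 / interval)
= 37 * (60 / 10)
= 37 * 6.0
= 222.0

222.0 per minute


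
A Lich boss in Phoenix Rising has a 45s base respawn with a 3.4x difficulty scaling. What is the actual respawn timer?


Respawn time = base * multiplier
= 45 * 3.4
= 153.0 seconds

153.0 seconds


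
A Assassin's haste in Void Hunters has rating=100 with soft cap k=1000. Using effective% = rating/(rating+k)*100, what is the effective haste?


effective% = rating / (rating + k) * 100
= 100 / (100 + 1000) * 100
= 100 / 1100 * 100
= 0.090909 * 100
= 9.09%

9.09%


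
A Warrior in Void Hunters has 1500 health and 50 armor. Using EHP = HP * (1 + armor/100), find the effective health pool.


EHP = 1500 * (1 + 50/100)
= 1500 * (1 + 0.5)
= 1500 * 1.5
= 2250.0

2250.0 EHP


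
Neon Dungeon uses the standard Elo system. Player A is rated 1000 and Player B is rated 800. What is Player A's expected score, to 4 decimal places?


Elo expected score: Ea = 1/(1 + 10^((Rb-Ra)/400))
Rb - Ra = 800 - 1000 = -200
(Rb-Ra)/400 = -200/400 = -0.5
10^-0.5 = 0.316228
Ea = 1/(1 + 0.316228) = 1/1.316228 = 0.7597

0.7597


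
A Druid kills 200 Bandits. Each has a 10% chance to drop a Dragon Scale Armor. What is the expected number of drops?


Expected drops = kills * (drop_rate / 100)
= 200 * (10 / 100)
= 200 * 0.1
= 20.0

20.0 drops


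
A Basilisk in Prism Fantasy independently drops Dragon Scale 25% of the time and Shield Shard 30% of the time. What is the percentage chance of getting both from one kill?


For independent events, P(both) = P(A) * P(B)
= 25% * 30%
= 750 / 100 %
= 7.5%

7.5%


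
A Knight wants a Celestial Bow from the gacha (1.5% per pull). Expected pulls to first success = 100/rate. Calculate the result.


Expected pulls for a geometric distribution = 1/p = 100 / rate%
= 100 / 1.5
= 66.67

66.67 pulls


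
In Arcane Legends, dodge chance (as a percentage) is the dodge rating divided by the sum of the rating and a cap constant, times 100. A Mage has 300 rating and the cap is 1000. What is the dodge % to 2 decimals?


dodge% = 300 / (300 + 1000) * 100
= 300 / 1300 * 100
= 0.230769 * 100
= 23.08%

23.08%


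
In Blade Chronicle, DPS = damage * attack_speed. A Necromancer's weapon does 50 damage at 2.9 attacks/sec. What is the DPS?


DPS = damage * attack_speed
= 50 * 2.9
= 145.0

145.0 DPS


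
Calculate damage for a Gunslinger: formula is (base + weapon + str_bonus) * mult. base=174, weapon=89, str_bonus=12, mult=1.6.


Sum base + weapon + str = 174 + 89 + 12 = 275
Multiply by 1.6:
275 * 1.6 = 440.0

440.0 damage


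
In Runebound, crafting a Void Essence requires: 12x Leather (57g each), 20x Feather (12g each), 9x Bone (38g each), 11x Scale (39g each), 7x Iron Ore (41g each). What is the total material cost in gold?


Cost breakdown:
  Leather: 12 * 57 = 684
  Feather: 20 * 12 = 240
  Bone: 9 * 38 = 342
  Scale: 11 * 39 = 429
  Iron Ore: 7 * 41 = 287
Total = 684 + 240 + 342 + 429 + 287 = 1982

1982 gold


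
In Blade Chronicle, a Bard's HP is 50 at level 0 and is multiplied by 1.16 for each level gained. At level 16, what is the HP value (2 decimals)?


value = base * growth^level
= 50 * 1.16^16
= 50 * 10.748004
= 537.40

537.40 HP


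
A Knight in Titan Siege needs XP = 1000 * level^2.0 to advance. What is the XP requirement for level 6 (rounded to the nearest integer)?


XP = 1000 * level^2.0
Substitute level = 6:
XP = 1000 * 6^2.0
= 1000 * 36.0
= 36000

36000 XP


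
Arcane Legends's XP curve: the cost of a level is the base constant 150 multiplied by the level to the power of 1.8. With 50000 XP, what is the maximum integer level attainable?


XP = 150 * level^1.8, so level = (XP / 150)^(1/1.8)
= (50000 / 150)^(1/1.8)
= 333.3333^0.5556
= 25.2115
Floor: level = 25

level 25


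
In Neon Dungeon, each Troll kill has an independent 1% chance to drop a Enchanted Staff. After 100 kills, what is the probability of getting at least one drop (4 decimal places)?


P(at least one) = 1 - P(none) = 1 - (1-p)^n
p = 1/100 = 0.01
1 - p = 0.99
(1 - p)^100 = 0.99^100 = 0.366032
P(at least one) = 1 - 0.366032 = 0.6340

0.6340


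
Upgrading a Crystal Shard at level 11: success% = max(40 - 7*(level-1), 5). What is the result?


raw_rate = 40 - 7 * (11 - 1)
= 40 - 7 * 10
= 40 - 70
= -30
Apply floor: max(-30, 5) = 5%

5%


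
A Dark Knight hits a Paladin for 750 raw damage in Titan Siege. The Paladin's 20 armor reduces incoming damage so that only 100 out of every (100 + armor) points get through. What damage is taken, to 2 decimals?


actual = 750 * 100 / (100 + 20)
= 750 * 100 / 120
= 75000 / 120
= 625.00

625.00 damage


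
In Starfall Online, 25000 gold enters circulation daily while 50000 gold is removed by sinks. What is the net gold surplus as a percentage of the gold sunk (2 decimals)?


Net gold = 25000 - 50000 = -25000
Inflation rate = net / sunk * 100 = -25000 / 50000 * 100
= -0.5 * 100
= -50.00%

-50.00%


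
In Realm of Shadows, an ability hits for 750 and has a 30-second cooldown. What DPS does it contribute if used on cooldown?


DPS = damage / cooldown
= 750 / 30
= 25.00

25.00 DPS


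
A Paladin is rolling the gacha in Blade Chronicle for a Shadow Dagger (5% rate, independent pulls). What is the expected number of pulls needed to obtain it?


Expected pulls for a geometric distribution = 1/p = 100 / rate%
= 100 / 5
= 20.0

20.0 pulls


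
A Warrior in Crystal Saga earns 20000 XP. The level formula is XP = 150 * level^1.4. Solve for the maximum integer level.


XP = 150 * level^1.4, so level = (XP / 150)^(1/1.4)
= (20000 / 150)^(1/1.4)
= 133.3333^0.7143
= 32.9468
Floor: level = 32

level 32


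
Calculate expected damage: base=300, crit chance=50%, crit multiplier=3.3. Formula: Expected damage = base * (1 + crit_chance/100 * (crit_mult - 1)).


E[dmg] = base * (1 + crit_chance * (crit_mult - 1))
cc as decimal = 50/100 = 0.5
cm - 1 = 3.3 - 1 = 2.3
Bonus factor = 0.5 * 2.3 = 1.15
Total multiplier = 1 + 1.15 = 2.15
Expected damage = 300 * 2.15 = 645.00

645.00 damage


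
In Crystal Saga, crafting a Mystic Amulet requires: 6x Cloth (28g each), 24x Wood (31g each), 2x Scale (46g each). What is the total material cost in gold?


Cost breakdown:
  Cloth: 6 * 28 = 168
  Wood: 24 * 31 = 744
  Scale: 2 * 46 = 92
Total = 168 + 744 + 92 = 1004

1004 gold


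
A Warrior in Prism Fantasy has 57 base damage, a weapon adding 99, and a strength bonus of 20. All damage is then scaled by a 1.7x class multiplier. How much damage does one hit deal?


Sum base + weapon + str = 57 + 99 + 20 = 176
Multiply by 1.7:
176 * 1.7 = 299.2

299.2 damage


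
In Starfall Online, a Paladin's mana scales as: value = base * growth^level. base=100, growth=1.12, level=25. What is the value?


value = base * growth^level
= 100 * 1.12^25
= 100 * 17.000064
= 1700.01

1700.01 mana


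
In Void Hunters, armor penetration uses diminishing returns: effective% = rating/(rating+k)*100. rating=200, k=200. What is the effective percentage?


effective% = rating / (rating + k) * 100
= 200 / (200 + 200) * 100
= 200 / 400 * 100
= 0.5 * 100
= 50.00%

50.00%


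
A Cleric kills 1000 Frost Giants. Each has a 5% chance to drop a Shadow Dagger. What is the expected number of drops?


Expected drops = kills * (drop_rate / 100)
= 1000 * (5 / 100)
= 1000 * 0.05
= 50.0

50.0 drops


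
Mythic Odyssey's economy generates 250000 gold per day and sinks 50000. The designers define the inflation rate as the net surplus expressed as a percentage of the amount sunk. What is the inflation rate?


Net gold = 250000 - 50000 = 200000
Inflation rate = net / sunk * 100 = 200000 / 50000 * 100
= 4.0 * 100
= 400.00%

400.00%


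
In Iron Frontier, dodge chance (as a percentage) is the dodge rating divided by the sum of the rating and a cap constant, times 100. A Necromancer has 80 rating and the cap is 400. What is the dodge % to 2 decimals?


dodge% = 80 / (80 + 400) * 100
= 80 / 480 * 100
= 0.166667 * 100
= 16.67%

16.67%


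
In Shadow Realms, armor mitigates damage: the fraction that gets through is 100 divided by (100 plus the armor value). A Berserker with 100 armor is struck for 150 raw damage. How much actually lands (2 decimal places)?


actual = 150 * 100 / (100 + 100)
= 150 * 100 / 200
= 15000 / 200
= 75.00

75.00 damage


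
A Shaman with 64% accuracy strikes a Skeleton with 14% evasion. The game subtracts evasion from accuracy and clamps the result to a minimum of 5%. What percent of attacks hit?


accuracy - evasion = 64 - 14 = 50
Apply floor: max(50, 5) = 50
Hit chance = 50%

50%


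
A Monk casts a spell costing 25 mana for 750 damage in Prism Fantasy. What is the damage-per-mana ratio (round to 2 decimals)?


Efficiency = damage / mana
= 750 / 25
= 30.00

30.00 dmg/mana


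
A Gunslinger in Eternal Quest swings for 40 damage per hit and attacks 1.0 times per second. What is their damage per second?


DPS = damage * attack_speed
= 40 * 1.0
= 40.0

40.0 DPS


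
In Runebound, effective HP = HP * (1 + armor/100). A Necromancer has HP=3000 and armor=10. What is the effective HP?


EHP = 3000 * (1 + 10/100)
= 3000 * (1 + 0.1)
= 3000 * 1.1
= 3300.0

3300.0 EHP


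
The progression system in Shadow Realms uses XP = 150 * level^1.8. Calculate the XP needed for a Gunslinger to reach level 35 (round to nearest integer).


XP = 150 * level^1.8
Substitute level = 35:
XP = 150 * 35^1.8
= 150 * 601.6203
= 90243

90243 XP


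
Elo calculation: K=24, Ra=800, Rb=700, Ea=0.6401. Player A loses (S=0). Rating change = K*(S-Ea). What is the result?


Elo update: delta = K * (S - Ea), where S = 0 (loses)
S - Ea = 0 - 0.6401 = -0.6401
Rating change = 24 * -0.6401
= -15.36

-15.36 rating points


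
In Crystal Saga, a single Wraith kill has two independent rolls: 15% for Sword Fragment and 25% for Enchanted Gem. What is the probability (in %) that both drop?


For independent events, P(both) = P(A) * P(B)
= 15% * 25%
= 375 / 100 %
= 3.75%

3.75%


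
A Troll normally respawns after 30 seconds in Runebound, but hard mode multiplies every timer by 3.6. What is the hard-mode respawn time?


Respawn time = base * multiplier
= 30 * 3.6
= 108.0 seconds

108.0 seconds


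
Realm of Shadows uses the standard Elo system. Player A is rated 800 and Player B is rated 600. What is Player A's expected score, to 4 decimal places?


Elo expected score: Ea = 1/(1 + 10^((Rb-Ra)/400))
Rb - Ra = 600 - 800 = -200
(Rb-Ra)/400 = -200/400 = -0.5
10^-0.5 = 0.316228
Ea = 1/(1 + 0.316228) = 1/1.316228 = 0.7597

0.7597


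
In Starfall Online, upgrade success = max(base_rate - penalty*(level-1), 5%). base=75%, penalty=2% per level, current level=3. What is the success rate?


raw_rate = 75 - 2 * (3 - 1)
= 75 - 2 * 2
= 75 - 4
= 71
Apply floor: max(71, 5) = 71%

71%


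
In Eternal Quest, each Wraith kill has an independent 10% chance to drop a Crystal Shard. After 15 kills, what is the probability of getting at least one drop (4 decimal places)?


P(at least one) = 1 - P(none) = 1 - (1-p)^n
p = 10/100 = 0.1
1 - p = 0.9
(1 - p)^15 = 0.9^15 = 0.205891
P(at least one) = 1 - 0.205891 = 0.7941

0.7941


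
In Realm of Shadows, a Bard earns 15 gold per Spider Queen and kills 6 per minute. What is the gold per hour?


Gold per minute = 15 * 6 = 90
Gold per hour = 90 * 60 = 5400

5400 gold/hour


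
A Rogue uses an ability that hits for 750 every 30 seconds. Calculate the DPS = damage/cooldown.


DPS = damage / cooldown
= 750 / 30
= 25.00

25.00 DPS


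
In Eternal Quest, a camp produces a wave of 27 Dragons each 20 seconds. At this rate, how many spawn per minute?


Spawns per minute = count * (60 / interval)
= 27 * (60 / 20)
= 27 * 3.0
= 81.0

81.0 per minute


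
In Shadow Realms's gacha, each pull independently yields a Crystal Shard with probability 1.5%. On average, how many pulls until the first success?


Expected pulls for a geometric distribution = 1/p = 100 / rate%
= 100 / 1.5
= 66.67

66.67 pulls


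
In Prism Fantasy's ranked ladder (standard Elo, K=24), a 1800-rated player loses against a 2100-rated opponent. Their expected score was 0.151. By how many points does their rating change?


Elo update: delta = K * (S - Ea), where S = 0 (loses)
S - Ea = 0 - 0.151 = -0.151
Rating change = 24 * -0.151
= -3.62

-3.62 rating points


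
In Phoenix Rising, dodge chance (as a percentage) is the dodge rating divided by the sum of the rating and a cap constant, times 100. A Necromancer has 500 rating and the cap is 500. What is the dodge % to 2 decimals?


dodge% = 500 / (500 + 500) * 100
= 500 / 1000 * 100
= 0.5 * 100
= 50.00%

50.00%


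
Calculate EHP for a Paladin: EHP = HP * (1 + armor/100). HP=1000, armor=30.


EHP = 1000 * (1 + 30/100)
= 1000 * (1 + 0.3)
= 1000 * 1.3
= 1300.0

1300.0 EHP


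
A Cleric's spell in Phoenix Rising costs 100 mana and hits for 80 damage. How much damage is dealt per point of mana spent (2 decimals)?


Efficiency = damage / mana
= 80 / 100
= 0.80

0.80 dmg/mana


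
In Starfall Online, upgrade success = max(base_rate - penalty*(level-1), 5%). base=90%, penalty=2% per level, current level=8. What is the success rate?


raw_rate = 90 - 2 * (8 - 1)
= 90 - 2 * 7
= 90 - 14
= 76
Apply floor: max(76, 5) = 76%

76%


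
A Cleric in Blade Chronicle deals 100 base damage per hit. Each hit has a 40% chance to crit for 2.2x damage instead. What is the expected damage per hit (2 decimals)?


E[dmg] = base * (1 + crit_chance * (crit_mult - 1))
cc as decimal = 40/100 = 0.4
cm - 1 = 2.2 - 1 = 1.2
Bonus factor = 0.4 * 1.2 = 0.48
Total multiplier = 1 + 0.48 = 1.48
Expected damage = 100 * 1.48 = 148.00

148.00 damage


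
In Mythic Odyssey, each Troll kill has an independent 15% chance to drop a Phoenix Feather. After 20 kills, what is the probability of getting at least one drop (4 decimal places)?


P(at least one) = 1 - P(none) = 1 - (1-p)^n
p = 15/100 = 0.15
1 - p = 0.85
(1 - p)^20 = 0.85^20 = 0.038760
P(at least one) = 1 - 0.038760 = 0.9612

0.9612


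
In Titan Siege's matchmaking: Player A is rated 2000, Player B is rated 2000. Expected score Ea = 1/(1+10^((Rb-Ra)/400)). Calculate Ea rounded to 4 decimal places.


Elo expected score: Ea = 1/(1 + 10^((Rb-Ra)/400))
Rb - Ra = 2000 - 2000 = 0
(Rb-Ra)/400 = 0/400 = 0.0
10^0.0 = 1.0
Ea = 1/(1 + 1.0) = 1/2.0 = 0.5000

0.5000


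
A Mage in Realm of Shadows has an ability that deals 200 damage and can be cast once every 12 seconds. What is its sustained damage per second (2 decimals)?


DPS = damage / cooldown
= 200 / 12
= 16.67

16.67 DPS


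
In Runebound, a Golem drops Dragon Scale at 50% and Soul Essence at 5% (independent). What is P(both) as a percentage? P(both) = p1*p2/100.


For independent events, P(both) = P(A) * P(B)
= 50% * 5%
= 250 / 100 %
= 2.5%

2.5%


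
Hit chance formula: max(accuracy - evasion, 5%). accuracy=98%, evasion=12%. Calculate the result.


accuracy - evasion = 98 - 12 = 86
Apply floor: max(86, 5) = 86
Hit chance = 86%

86%


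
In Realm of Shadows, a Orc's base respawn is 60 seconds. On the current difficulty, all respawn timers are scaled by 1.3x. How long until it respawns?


Respawn time = base * multiplier
= 60 * 1.3
= 78.0 seconds

78.0 seconds


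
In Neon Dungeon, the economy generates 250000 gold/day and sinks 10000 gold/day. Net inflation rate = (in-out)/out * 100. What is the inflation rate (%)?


Net gold = 250000 - 10000 = 240000
Inflation rate = net / sunk * 100 = 240000 / 10000 * 100
= 24.0 * 100
= 2400.00%

2400.00%


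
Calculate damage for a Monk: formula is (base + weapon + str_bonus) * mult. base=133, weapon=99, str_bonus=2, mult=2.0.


Sum base + weapon + str = 133 + 99 + 2 = 234
Multiply by 2.0:
234 * 2.0 = 468.0

468.0 damage


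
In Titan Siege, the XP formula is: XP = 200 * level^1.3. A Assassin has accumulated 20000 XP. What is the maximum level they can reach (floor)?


XP = 200 * level^1.3, so level = (XP / 200)^(1/1.3)
= (20000 / 200)^(1/1.3)
= 100.0^0.7692
= 34.5511
Floor: level = 34

level 34


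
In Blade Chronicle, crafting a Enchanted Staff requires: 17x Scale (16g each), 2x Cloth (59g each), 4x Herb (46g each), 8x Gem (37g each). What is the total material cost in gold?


Cost breakdown:
  Scale: 17 * 16 = 272
  Cloth: 2 * 59 = 118
  Herb: 4 * 46 = 184
  Gem: 8 * 37 = 296
Total = 272 + 118 + 184 + 296 = 870

870 gold


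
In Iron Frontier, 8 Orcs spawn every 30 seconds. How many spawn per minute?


Spawns per minute = count * (60 / interval)
= 8 * (60 / 30)
= 8 * 2.0
= 16.0

16.0 per minute


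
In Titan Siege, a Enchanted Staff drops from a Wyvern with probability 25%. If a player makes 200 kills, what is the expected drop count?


Expected drops = kills * (drop_rate / 100)
= 200 * (25 / 100)
= 200 * 0.25
= 50.0

50.0 drops


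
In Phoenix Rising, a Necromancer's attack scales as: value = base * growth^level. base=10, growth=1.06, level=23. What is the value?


value = base * growth^level
= 10 * 1.06^23
= 10 * 3.81975
= 38.20

38.20 attack


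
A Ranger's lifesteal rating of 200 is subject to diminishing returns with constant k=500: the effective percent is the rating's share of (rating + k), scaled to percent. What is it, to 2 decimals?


effective% = rating / (rating + k) * 100
= 200 / (200 + 500) * 100
= 200 / 700 * 100
= 0.285714 * 100
= 28.57%

28.57%


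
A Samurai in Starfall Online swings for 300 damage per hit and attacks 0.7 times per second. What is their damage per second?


DPS = damage * attack_speed
= 300 * 0.7
= 210.0

210.0 DPS


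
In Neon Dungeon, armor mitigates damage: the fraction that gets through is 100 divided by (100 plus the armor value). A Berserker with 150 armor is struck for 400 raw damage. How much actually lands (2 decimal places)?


actual = 400 * 100 / (100 + 150)
= 400 * 100 / 250
= 40000 / 250
= 160.00

160.00 damage


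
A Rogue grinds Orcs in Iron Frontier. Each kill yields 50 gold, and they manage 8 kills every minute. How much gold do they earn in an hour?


Gold per minute = 50 * 8 = 400
Gold per hour = 400 * 60 = 24000

24000 gold/hour


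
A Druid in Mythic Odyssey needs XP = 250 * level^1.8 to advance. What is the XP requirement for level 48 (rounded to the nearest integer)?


XP = 250 * level^1.8
Substitute level = 48:
XP = 250 * 48^1.8
= 250 * 1062.2683
= 265567

265567 XP


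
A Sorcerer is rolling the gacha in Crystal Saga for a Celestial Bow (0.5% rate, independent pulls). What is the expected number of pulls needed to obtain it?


Expected pulls for a geometric distribution = 1/p = 100 / rate%
= 100 / 0.5
= 200.0

200.0 pulls


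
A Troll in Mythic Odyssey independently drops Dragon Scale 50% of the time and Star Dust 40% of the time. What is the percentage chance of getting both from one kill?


For independent events, P(both) = P(A) * P(B)
= 50% * 40%
= 2000 / 100 %
= 20.0%

20.0%


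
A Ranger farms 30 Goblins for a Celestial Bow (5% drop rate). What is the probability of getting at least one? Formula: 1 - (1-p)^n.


P(at least one) = 1 - P(none) = 1 - (1-p)^n
p = 5/100 = 0.05
1 - p = 0.95
(1 - p)^30 = 0.95^30 = 0.214639
P(at least one) = 1 - 0.214639 = 0.7854

0.7854


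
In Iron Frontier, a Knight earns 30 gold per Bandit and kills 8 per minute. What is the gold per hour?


Gold per minute = 30 * 8 = 240
Gold per hour = 240 * 60 = 14400

14400 gold/hour


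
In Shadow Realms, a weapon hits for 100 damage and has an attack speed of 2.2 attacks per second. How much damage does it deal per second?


DPS = damage * attack_speed
= 100 * 2.2
= 220.0

220.0 DPS


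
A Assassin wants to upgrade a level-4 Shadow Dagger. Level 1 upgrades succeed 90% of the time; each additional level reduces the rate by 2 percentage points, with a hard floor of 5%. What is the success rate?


raw_rate = 90 - 2 * (4 - 1)
= 90 - 2 * 3
= 90 - 6
= 84
Apply floor: max(84, 5) = 84%

84%


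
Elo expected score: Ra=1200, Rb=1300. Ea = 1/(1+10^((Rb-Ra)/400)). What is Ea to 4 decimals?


Elo expected score: Ea = 1/(1 + 10^((Rb-Ra)/400))
Rb - Ra = 1300 - 1200 = 100
(Rb-Ra)/400 = 100/400 = 0.25
10^0.25 = 1.778279
Ea = 1/(1 + 1.778279) = 1/2.778279 = 0.3599

0.3599


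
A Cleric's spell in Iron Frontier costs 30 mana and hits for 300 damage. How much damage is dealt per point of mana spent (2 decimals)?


Efficiency = damage / mana
= 300 / 30
= 10.00

10.00 dmg/mana


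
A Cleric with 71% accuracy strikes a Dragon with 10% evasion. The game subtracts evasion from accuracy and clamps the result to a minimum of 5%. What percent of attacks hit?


accuracy - evasion = 71 - 10 = 61
Apply floor: max(61, 5) = 61
Hit chance = 61%

61%


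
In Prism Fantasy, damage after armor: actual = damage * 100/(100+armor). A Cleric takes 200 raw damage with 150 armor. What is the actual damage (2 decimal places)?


actual = 200 * 100 / (100 + 150)
= 200 * 100 / 250
= 20000 / 250
= 80.00

80.00 damage


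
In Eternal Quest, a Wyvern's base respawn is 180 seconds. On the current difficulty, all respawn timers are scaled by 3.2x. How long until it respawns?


Respawn time = base * multiplier
= 180 * 3.2
= 576.0 seconds

576.0 seconds


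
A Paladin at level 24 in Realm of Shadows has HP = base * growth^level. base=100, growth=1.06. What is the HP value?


value = base * growth^level
= 100 * 1.06^24
= 100 * 4.048935
= 404.89

404.89 HP


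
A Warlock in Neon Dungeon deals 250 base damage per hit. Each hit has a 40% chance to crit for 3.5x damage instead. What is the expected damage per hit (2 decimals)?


E[dmg] = base * (1 + crit_chance * (crit_mult - 1))
cc as decimal = 40/100 = 0.4
cm - 1 = 3.5 - 1 = 2.5
Bonus factor = 0.4 * 2.5 = 1.0
Total multiplier = 1 + 1.0 = 2.0
Expected damage = 250 * 2.0 = 500.00

500.00 damage


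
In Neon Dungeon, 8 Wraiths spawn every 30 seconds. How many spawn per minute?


Spawns per minute = count * (60 / interval)
= 8 * (60 / 30)
= 8 * 2.0
= 16.0

16.0 per minute


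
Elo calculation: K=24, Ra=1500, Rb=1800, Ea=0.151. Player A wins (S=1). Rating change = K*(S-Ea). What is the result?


Elo update: delta = K * (S - Ea), where S = 1 (wins)
S - Ea = 1 - 0.151 = 0.849
Rating change = 24 * 0.849
= 20.38

20.38 rating points


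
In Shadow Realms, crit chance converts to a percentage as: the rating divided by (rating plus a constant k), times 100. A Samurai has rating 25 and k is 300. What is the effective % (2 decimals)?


effective% = rating / (rating + k) * 100
= 25 / (25 + 300) * 100
= 25 / 325 * 100
= 0.076923 * 100
= 7.69%

7.69%


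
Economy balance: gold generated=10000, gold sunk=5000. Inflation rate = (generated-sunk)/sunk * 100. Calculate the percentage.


Net gold = 10000 - 5000 = 5000
Inflation rate = net / sunk * 100 = 5000 / 5000 * 100
= 1.0 * 100
= 100.00%

100.00%


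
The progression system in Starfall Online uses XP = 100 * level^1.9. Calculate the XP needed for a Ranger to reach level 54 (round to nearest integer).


XP = 100 * level^1.9
Substitute level = 54:
XP = 100 * 54^1.9
= 100 * 1956.8077
= 195681

195681 XP


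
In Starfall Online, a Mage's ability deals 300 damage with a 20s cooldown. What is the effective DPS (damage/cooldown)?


DPS = damage / cooldown
= 300 / 20
= 15.00

15.00 DPS


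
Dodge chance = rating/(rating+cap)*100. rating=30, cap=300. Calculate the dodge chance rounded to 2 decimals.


dodge% = 30 / (30 + 300) * 100
= 30 / 330 * 100
= 0.090909 * 100
= 9.09%

9.09%


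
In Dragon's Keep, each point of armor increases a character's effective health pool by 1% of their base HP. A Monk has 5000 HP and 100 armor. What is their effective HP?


EHP = 5000 * (1 + 100/100)
= 5000 * (1 + 1.0)
= 5000 * 2.0
= 10000.0

10000.0 EHP


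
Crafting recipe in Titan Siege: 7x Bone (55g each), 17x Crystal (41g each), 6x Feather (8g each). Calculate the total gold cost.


Cost breakdown:
  Bone: 7 * 55 = 385
  Crystal: 17 * 41 = 697
  Feather: 6 * 8 = 48
Total = 385 + 697 + 48 = 1130

1130 gold


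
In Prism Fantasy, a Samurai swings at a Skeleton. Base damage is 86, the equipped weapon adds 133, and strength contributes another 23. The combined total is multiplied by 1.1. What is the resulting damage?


Sum base + weapon + str = 86 + 133 + 23 = 242
Multiply by 1.1:
242 * 1.1 = 266.2

266.2 damage


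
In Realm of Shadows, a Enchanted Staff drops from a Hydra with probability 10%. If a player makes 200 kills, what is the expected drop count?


Expected drops = kills * (drop_rate / 100)
= 200 * (10 / 100)
= 200 * 0.1
= 20.0

20.0 drops


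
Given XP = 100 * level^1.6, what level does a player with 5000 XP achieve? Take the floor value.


XP = 100 * level^1.6, so level = (XP / 100)^(1/1.6)
= (5000 / 100)^(1/1.6)
= 50.0^0.625
= 11.5307
Floor: level = 11

level 11


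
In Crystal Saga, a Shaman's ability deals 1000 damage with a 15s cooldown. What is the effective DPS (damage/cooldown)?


DPS = damage / cooldown
= 1000 / 15
= 66.67

66.67 DPS


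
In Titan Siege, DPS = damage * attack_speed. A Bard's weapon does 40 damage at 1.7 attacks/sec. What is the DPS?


DPS = damage * attack_speed
= 40 * 1.7
= 68.0

68.0 DPS


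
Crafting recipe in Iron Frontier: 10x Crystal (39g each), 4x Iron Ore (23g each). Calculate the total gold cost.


Cost breakdown:
  Crystal: 10 * 39 = 390
  Iron Ore: 4 * 23 = 92
Total = 390 + 92 = 482

482 gold


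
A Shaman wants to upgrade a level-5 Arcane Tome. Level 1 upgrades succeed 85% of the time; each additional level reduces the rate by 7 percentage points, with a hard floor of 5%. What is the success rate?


raw_rate = 85 - 7 * (5 - 1)
= 85 - 7 * 4
= 85 - 28
= 57
Apply floor: max(57, 5) = 57%

57%


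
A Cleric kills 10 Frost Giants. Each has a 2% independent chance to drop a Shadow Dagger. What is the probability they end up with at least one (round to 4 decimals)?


P(at least one) = 1 - P(none) = 1 - (1-p)^n
p = 2/100 = 0.02
1 - p = 0.98
(1 - p)^10 = 0.98^10 = 0.817073
P(at least one) = 1 - 0.817073 = 0.1829

0.1829


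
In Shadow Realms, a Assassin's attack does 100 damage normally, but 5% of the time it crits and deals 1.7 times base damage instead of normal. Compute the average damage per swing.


E[dmg] = base * (1 + crit_chance * (crit_mult - 1))
cc as decimal = 5/100 = 0.05
cm - 1 = 1.7 - 1 = 0.7
Bonus factor = 0.05 * 0.7 = 0.035
Total multiplier = 1 + 0.035 = 1.035
Expected damage = 100 * 1.035 = 103.50

103.50 damage


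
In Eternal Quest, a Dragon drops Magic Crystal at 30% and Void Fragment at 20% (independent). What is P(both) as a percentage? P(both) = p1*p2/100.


For independent events, P(both) = P(A) * P(B)
= 30% * 20%
= 600 / 100 %
= 6.0%

6.0%


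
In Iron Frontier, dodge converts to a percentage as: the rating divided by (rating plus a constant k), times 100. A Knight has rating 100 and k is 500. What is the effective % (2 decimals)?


effective% = rating / (rating + k) * 100
= 100 / (100 + 500) * 100
= 100 / 600 * 100
= 0.166667 * 100
= 16.67%

16.67%


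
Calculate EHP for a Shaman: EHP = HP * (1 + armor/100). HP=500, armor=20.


EHP = 500 * (1 + 20/100)
= 500 * (1 + 0.2)
= 500 * 1.2
= 600.0

600.0 EHP


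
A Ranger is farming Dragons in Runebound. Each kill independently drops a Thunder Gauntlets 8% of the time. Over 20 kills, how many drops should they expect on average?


Expected drops = kills * (drop_rate / 100)
= 20 * (8 / 100)
= 20 * 0.08
= 1.6

1.6 drops


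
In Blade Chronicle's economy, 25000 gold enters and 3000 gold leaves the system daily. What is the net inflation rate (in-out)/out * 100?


Net gold = 25000 - 3000 = 22000
Inflation rate = net / sunk * 100 = 22000 / 3000 * 100
= 7.333333 * 100
= 733.33%

733.33%


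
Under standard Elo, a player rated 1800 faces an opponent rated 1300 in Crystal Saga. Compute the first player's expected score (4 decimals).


Elo expected score: Ea = 1/(1 + 10^((Rb-Ra)/400))
Rb - Ra = 1300 - 1800 = -500
(Rb-Ra)/400 = -500/400 = -1.25
10^-1.25 = 0.056234
Ea = 1/(1 + 0.056234) = 1/1.056234 = 0.9468

0.9468


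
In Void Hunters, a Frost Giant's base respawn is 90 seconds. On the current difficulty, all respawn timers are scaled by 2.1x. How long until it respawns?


Respawn time = base * multiplier
= 90 * 2.1
= 189.0 seconds

189.0 seconds


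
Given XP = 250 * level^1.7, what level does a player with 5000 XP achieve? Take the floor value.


XP = 250 * level^1.7, so level = (XP / 250)^(1/1.7)
= (5000 / 250)^(1/1.7)
= 20.0^0.5882
= 5.8252
Floor: level = 5

level 5


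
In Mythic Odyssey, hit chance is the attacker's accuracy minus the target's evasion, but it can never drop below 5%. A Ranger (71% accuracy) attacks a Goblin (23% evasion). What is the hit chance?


accuracy - evasion = 71 - 23 = 48
Apply floor: max(48, 5) = 48
Hit chance = 48%

48%


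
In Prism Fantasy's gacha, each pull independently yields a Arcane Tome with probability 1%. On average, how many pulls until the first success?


Expected pulls for a geometric distribution = 1/p = 100 / rate%
= 100 / 1
= 100.0

100.0 pulls


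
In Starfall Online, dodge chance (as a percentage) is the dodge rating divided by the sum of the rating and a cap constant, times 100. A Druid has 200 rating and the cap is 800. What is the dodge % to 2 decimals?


dodge% = 200 / (200 + 800) * 100
= 200 / 1000 * 100
= 0.2 * 100
= 20.00%

20.00%


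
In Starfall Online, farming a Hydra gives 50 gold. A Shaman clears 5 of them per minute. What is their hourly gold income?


Gold per minute = 50 * 5 = 250
Gold per hour = 250 * 60 = 15000

15000 gold/hour


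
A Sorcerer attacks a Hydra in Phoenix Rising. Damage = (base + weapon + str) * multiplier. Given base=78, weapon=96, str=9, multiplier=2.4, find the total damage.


Sum base + weapon + str = 78 + 96 + 9 = 183
Multiply by 2.4:
183 * 2.4 = 439.2

439.2 damage


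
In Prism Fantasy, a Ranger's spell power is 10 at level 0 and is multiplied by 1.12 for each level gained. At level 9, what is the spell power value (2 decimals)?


value = base * growth^level
= 10 * 1.12^9
= 10 * 2.773079
= 27.73

27.73 spell power


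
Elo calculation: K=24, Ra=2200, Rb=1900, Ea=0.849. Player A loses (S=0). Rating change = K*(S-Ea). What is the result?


Elo update: delta = K * (S - Ea), where S = 0 (loses)
S - Ea = 0 - 0.849 = -0.849
Rating change = 24 * -0.849
= -20.38

-20.38 rating points


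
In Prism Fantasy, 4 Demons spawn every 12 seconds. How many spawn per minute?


Spawns per minute = count * (60 / interval)
= 4 * (60 / 12)
= 4 * 5.0
= 20.0

20.0 per minute


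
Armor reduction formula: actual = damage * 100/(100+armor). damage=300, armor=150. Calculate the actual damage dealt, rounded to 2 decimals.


actual = 300 * 100 / (100 + 150)
= 300 * 100 / 250
= 30000 / 250
= 120.00

120.00 damage


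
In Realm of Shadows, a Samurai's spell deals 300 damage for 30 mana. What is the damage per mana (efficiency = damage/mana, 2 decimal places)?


Efficiency = damage / mana
= 300 / 30
= 10.00

10.00 dmg/mana


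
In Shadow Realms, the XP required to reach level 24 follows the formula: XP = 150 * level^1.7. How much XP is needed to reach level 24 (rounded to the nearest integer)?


XP = 150 * level^1.7
Substitute level = 24:
XP = 150 * 24^1.7
= 150 * 222.0031
= 33300

33300 XP


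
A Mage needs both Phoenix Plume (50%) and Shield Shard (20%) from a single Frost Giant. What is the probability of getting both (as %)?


For independent events, P(both) = P(A) * P(B)
= 50% * 20%
= 1000 / 100 %
= 10.0%

10.0%


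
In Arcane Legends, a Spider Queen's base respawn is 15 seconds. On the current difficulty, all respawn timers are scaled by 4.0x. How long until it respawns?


Respawn time = base * multiplier
= 15 * 4.0
= 60.0 seconds

60.0 seconds


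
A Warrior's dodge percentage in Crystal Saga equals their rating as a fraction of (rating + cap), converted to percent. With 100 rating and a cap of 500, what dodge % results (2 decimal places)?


dodge% = 100 / (100 + 500) * 100
= 100 / 600 * 100
= 0.166667 * 100
= 16.67%

16.67%


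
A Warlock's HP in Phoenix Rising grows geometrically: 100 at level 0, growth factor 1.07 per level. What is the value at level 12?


value = base * growth^level
= 100 * 1.07^12
= 100 * 2.252192
= 225.22

225.22 HP


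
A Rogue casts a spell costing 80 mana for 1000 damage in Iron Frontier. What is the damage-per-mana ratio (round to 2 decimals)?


Efficiency = damage / mana
= 1000 / 80
= 12.50

12.50 dmg/mana


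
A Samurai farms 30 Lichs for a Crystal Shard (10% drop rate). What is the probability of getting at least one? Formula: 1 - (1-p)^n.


P(at least one) = 1 - P(none) = 1 - (1-p)^n
p = 10/100 = 0.1
1 - p = 0.9
(1 - p)^30 = 0.9^30 = 0.042391
P(at least one) = 1 - 0.042391 = 0.9576

0.9576


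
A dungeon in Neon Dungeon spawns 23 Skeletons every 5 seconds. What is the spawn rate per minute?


Spawns per minute = count * (60 / interval)
= 23 * (60 / 5)
= 23 * 12.0
= 276.0

276.0 per minute


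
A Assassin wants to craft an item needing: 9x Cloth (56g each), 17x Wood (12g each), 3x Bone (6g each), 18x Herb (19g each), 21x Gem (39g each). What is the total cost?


Cost breakdown:
  Cloth: 9 * 56 = 504
  Wood: 17 * 12 = 204
  Bone: 3 * 6 = 18
  Herb: 18 * 19 = 342
  Gem: 21 * 39 = 819
Total = 504 + 204 + 18 + 342 + 819 = 1887

1887 gold


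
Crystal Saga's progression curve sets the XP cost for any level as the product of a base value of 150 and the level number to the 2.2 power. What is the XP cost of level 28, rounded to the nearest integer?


XP = 150 * level^2.2
Substitute level = 28:
XP = 150 * 28^2.2
= 150 * 1526.6788
= 229002

229002 XP


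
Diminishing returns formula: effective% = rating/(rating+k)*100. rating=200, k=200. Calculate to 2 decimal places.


effective% = rating / (rating + k) * 100
= 200 / (200 + 200) * 100
= 200 / 400 * 100
= 0.5 * 100
= 50.00%

50.00%


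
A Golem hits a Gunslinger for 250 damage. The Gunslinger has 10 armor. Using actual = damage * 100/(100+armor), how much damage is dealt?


actual = 250 * 100 / (100 + 10)
= 250 * 100 / 110
= 25000 / 110
= 227.27

227.27 damage


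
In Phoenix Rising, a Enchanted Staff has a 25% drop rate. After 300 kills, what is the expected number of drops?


Expected drops = kills * (drop_rate / 100)
= 300 * (25 / 100)
= 300 * 0.25
= 75.0

75.0 drops
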